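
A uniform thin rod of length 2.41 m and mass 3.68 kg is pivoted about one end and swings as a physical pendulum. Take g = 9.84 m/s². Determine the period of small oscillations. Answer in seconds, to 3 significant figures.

For a physical pendulum T = 2π√(I/(mgd)), with d = 1.205 m from pivot to centre of mass.
I_cm = mL²/12 = 3.68 × 2.41²/12 = 1.781 kg·m²; I = I_cm + md² = 1.781 + 3.68 × 1.205² = 7.125 kg·m².
T = 2π√(7.125/(3.68 × 9.84 × 1.205)) = 2.54 s.

2.54 s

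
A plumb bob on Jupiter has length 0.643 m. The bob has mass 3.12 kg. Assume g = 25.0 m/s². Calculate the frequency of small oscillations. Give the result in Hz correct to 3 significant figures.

0.992 Hz

T = 2π√(L/g) = 2π√(0.643/25.0) = 1.008 s, so f = 1/T = 0.992 Hz.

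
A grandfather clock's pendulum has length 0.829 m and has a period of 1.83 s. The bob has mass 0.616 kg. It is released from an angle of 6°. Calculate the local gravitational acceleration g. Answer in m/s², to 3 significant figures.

9.77 m/s²

From T = 2π√(L/g), g = 4π²L/T² = 4π² × 0.829/1.830² = 9.77 m/s².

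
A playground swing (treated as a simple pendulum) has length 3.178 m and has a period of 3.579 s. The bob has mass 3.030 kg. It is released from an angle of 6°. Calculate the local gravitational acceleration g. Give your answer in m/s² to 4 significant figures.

9.795 m/s²

From T = 2π√(L/g), g = 4π²L/T² = 4π² × 3.178/3.5790² = 9.795 m/s².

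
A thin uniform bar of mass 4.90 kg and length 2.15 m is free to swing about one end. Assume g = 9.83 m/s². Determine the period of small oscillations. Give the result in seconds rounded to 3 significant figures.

For a physical pendulum T = 2π√(I/(mgd)), with d = 1.075 m from pivot to centre of mass.
I_cm = mL²/12 = 4.90 × 2.15²/12 = 1.888 kg·m²; I = I_cm + md² = 1.888 + 4.90 × 1.075² = 7.550 kg·m².
T = 2π√(7.550/(4.90 × 9.83 × 1.075)) = 2.40 s.

2.40 s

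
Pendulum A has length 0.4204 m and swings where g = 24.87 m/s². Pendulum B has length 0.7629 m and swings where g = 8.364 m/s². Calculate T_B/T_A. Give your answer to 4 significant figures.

T = 2π√(L/g), so T_B/T_A = √((L_B/g_B)/(L_A/g_A)) = √((0.7629/8.364)/(0.4204/24.87)) = 2.323.

2.323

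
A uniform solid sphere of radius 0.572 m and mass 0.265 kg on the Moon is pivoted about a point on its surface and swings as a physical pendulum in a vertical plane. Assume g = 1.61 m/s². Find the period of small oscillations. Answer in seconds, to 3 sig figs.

4.43 s

I_cm = (2/5)mr² = 0.03468 kg·m². The pivot is at distance d = 0.572 m from the centre of mass.
By the parallel-axis theorem, I = I_cm + md² = 0.03468 + 0.08670 = 0.1214 kg·m².
T = 2π√(I/(mgd)) = 2π√(0.1214/(0.265 × 1.61 × 0.572)) = 4.43 s.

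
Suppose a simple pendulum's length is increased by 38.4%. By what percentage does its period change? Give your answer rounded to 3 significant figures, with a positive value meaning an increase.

17.6%

T ∝ √L, so T'/T = √(1.384) = 1.176.
Percentage change in T = (1.176 − 1) × 100% = 17.6%.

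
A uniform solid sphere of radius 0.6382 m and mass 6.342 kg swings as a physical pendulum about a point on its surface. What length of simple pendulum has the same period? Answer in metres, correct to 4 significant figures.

The equivalent simple-pendulum length is L_eq = I/(md), where I is about the pivot and d = 0.63820 m.
I_cm = (2/5)mR² = 1.0332 kg·m², so I = I_cm + md² = 1.0332 + 2.5831 = 3.6163 kg·m².
L_eq = 3.6163/(6.342 × 0.63820) = 0.8935 m.

0.8935 m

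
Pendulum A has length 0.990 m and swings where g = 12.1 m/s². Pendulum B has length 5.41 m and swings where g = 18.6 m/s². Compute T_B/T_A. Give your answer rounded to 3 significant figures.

T = 2π√(L/g), so T_B/T_A = √((L_B/g_B)/(L_A/g_A)) = √((5.41/18.6)/(0.990/12.1)) = 1.89.

1.89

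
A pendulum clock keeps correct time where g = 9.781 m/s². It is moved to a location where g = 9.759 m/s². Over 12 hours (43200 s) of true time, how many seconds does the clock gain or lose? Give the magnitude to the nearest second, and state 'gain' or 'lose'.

The clock's period scales as T ∝ 1/√g, so T'/T = √(9.781/9.759) = 1.00113.
In 43200 s of true time the clock registers 43200/1.00113 = 43151.4 s, so it loses 49 s.

lose 49 s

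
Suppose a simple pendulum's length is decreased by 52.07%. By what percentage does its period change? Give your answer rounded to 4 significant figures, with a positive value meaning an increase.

-30.77%

T ∝ √L, so T'/T = √(0.47930) = 0.69231.
Percentage change in T = (0.69231 − 1) × 100% = -30.77%.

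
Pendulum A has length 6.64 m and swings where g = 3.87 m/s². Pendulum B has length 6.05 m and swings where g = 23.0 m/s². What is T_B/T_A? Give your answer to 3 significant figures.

T = 2π√(L/g), so T_B/T_A = √((L_B/g_B)/(L_A/g_A)) = √((6.05/23.0)/(6.64/3.87)) = 0.392.

0.392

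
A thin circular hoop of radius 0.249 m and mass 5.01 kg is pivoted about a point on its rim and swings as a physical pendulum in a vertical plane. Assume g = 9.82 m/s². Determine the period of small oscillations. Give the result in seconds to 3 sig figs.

I_cm = mr² = 0.3106 kg·m². The pivot is at distance d = 0.249 m from the centre of mass.
By the parallel-axis theorem, I = I_cm + md² = 0.3106 + 0.3106 = 0.6213 kg·m².
T = 2π√(I/(mgd)) = 2π√(0.6213/(5.01 × 9.82 × 0.249)) = 1.41 s.

1.41 s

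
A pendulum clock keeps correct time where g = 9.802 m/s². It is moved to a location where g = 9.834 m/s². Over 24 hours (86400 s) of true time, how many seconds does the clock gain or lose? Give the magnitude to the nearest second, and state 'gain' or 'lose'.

gain 141 s

The clock's period scales as T ∝ 1/√g, so T'/T = √(9.802/9.834) = 0.998372.
In 86400 s of true time the clock registers 86400/0.998372 = 86540.9 s, so it gains 141 s.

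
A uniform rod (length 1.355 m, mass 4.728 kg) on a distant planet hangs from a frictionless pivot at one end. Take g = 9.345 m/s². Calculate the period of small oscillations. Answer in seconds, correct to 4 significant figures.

For a physical pendulum T = 2π√(I/(mgd)), with d = 0.67750 m from pivot to centre of mass.
I_cm = mL²/12 = 4.728 × 1.355²/12 = 0.72339 kg·m²; I = I_cm + md² = 0.72339 + 4.728 × 0.67750² = 2.8936 kg·m².
T = 2π√(2.8936/(4.728 × 9.345 × 0.67750)) = 1.954 s.

1.954 s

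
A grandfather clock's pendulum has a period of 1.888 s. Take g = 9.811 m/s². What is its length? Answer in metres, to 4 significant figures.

0.8858 m

From T = 2π√(L/g), L = gT²/(4π²) = 9.811 × 1.8880²/(4π²) = 0.8858 m.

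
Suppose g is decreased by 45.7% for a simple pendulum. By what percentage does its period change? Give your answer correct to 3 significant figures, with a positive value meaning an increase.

T ∝ 1/√g, so T'/T = 1/√(0.5430) = 1.357.
Percentage change in T = (1.357 − 1) × 100% = 35.7%.

35.7%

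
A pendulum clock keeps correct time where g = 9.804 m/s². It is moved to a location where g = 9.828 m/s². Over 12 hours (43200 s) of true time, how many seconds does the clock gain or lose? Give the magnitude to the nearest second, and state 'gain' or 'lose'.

gain 53 s

The clock's period scales as T ∝ 1/√g, so T'/T = √(9.804/9.828) = 0.998778.
In 43200 s of true time the clock registers 43200/0.998778 = 43252.8 s, so it gains 53 s.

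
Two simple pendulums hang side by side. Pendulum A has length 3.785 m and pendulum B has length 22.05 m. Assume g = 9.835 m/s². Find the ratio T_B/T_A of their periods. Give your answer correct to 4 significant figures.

2.414

T ∝ √L, so T_B/T_A = √(L_B/L_A) = √(22.05/3.785) = 2.414.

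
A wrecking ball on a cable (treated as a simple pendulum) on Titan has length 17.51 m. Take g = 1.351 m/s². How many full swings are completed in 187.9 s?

8

T = 2π√(L/g) = 2π√(17.51/1.351) = 22.620 s.
Number of complete oscillations = ⌊187.9/22.620⌋ = ⌊8.3068⌋ = 8.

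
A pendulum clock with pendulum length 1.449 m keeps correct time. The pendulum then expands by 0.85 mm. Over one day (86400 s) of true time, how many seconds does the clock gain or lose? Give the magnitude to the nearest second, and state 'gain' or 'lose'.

lose 25 s

T ∝ √L, so T'/T = √(1.44985/1.449) = 1.00029.
In 86400 s of true time the clock registers 86400/1.00029 = 86374.7 s, so it loses 25 s.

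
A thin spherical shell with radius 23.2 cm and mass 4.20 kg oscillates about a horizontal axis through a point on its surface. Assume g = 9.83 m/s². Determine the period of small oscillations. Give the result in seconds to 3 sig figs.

1.25 s

I_cm = (2/3)mr² = 0.1507 kg·m². The pivot is at distance d = 0.232 m from the centre of mass.
By the parallel-axis theorem, I = I_cm + md² = 0.1507 + 0.2261 = 0.3768 kg·m².
T = 2π√(I/(mgd)) = 2π√(0.3768/(4.20 × 9.83 × 0.232)) = 1.25 s.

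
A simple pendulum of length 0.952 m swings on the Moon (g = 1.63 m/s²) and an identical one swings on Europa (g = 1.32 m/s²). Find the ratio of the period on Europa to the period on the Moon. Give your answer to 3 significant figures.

T ∝ 1/√g, so T₂/T₁ = √(g₁/g₂) = √(1.63/1.32) = 1.11.

1.11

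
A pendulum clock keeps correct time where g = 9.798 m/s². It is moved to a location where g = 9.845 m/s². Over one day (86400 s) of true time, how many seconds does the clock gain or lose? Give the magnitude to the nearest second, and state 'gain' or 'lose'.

gain 207 s

The clock's period scales as T ∝ 1/√g, so T'/T = √(9.798/9.845) = 0.997610.
In 86400 s of true time the clock registers 86400/0.997610 = 86607.0 s, so it gains 207 s.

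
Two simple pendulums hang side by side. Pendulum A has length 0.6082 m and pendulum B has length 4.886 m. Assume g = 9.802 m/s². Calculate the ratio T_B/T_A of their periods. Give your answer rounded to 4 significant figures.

2.834

T ∝ √L, so T_B/T_A = √(L_B/L_A) = √(4.886/0.6082) = 2.834.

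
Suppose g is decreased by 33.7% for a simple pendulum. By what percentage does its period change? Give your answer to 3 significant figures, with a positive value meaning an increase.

22.8%

T ∝ 1/√g, so T'/T = 1/√(0.6630) = 1.228.
Percentage change in T = (1.228 − 1) × 100% = 22.8%.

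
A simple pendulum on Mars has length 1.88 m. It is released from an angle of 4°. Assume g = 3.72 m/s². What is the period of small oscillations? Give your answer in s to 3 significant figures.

4.47 s

T = 2π√(L/g) = 2π√(1.88/3.72) = 2π × 0.7109 = 4.47 s.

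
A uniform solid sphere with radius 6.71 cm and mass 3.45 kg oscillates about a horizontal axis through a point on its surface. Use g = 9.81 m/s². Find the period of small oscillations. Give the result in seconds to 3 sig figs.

I_cm = (2/5)mr² = 0.006213 kg·m². The pivot is at distance d = 0.0671 m from the centre of mass.
By the parallel-axis theorem, I = I_cm + md² = 0.006213 + 0.01553 = 0.02175 kg·m².
T = 2π√(I/(mgd)) = 2π√(0.02175/(3.45 × 9.81 × 0.0671)) = 0.615 s.

0.615 s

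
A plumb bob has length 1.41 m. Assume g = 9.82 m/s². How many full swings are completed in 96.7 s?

40

T = 2π√(L/g) = 2π√(1.41/9.82) = 2.381 s.
Number of complete oscillations = ⌊96.7/2.381⌋ = ⌊40.62⌋ = 40.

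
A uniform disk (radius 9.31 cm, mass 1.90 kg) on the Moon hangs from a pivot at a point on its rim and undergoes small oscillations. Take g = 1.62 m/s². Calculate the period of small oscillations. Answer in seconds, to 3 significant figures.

I_cm = ½mr² = 0.008234 kg·m². The pivot is at distance d = 0.0931 m from the centre of mass.
By the parallel-axis theorem, I = I_cm + md² = 0.008234 + 0.01647 = 0.02470 kg·m².
T = 2π√(I/(mgd)) = 2π√(0.02470/(1.90 × 1.62 × 0.0931)) = 1.84 s.

1.84 s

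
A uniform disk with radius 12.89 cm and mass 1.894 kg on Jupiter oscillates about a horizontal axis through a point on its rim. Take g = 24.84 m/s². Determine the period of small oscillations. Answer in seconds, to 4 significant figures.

0.5543 s

I_cm = ½mr² = 0.015735 kg·m². The pivot is at distance d = 0.1289 m from the centre of mass.
By the parallel-axis theorem, I = I_cm + md² = 0.015735 + 0.031469 = 0.047204 kg·m².
T = 2π√(I/(mgd)) = 2π√(0.047204/(1.894 × 24.84 × 0.1289)) = 0.5543 s.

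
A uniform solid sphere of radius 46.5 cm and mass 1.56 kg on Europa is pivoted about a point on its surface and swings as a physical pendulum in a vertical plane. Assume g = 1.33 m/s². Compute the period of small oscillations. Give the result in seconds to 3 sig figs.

4.40 s

I_cm = (2/5)mr² = 0.1349 kg·m². The pivot is at distance d = 0.465 m from the centre of mass.
By the parallel-axis theorem, I = I_cm + md² = 0.1349 + 0.3373 = 0.4722 kg·m².
T = 2π√(I/(mgd)) = 2π√(0.4722/(1.56 × 1.33 × 0.465)) = 4.40 s.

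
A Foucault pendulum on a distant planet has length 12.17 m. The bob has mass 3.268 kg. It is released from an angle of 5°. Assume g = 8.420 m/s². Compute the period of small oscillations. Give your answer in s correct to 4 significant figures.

T = 2π√(L/g) = 2π√(12.17/8.420) = 2π × 1.2022 = 7.554 s.

7.554 s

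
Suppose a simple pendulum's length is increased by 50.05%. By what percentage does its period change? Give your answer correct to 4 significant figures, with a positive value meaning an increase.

22.49%

T ∝ √L, so T'/T = √(1.5005) = 1.2249.
Percentage change in T = (1.2249 − 1) × 100% = 22.49%.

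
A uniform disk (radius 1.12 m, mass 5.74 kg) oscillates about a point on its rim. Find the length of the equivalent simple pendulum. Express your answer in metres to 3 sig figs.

1.68 m

The equivalent simple-pendulum length is L_eq = I/(md), where I is about the pivot and d = 1.120 m.
I_cm = ½mR² = 3.600 kg·m², so I = I_cm + md² = 3.600 + 7.200 = 10.80 kg·m².
L_eq = 10.80/(5.74 × 1.120) = 1.68 m.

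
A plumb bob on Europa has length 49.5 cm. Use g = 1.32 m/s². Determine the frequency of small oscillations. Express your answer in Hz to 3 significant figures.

0.260 Hz

T = 2π√(L/g) = 2π√(0.495/1.32) = 3.848 s, so f = 1/T = 0.260 Hz.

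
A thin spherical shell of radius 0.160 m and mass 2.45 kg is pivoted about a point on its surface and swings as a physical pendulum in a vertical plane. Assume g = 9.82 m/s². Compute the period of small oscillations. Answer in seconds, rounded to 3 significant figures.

1.04 s

I_cm = (2/3)mr² = 0.04181 kg·m². The pivot is at distance d = 0.160 m from the centre of mass.
By the parallel-axis theorem, I = I_cm + md² = 0.04181 + 0.06272 = 0.1045 kg·m².
T = 2π√(I/(mgd)) = 2π√(0.1045/(2.45 × 9.82 × 0.160)) = 1.04 s.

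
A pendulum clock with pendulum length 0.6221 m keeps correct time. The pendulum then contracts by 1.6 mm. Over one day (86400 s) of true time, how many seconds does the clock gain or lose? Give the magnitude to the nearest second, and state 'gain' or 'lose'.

T ∝ √L, so T'/T = √(0.62050/0.6221) = 0.998713.
In 86400 s of true time the clock registers 86400/0.998713 = 86511.3 s, so it gains 111 s.

gain 111 s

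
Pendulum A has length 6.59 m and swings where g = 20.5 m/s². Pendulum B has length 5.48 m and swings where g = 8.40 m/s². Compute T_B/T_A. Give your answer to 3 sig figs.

1.42

T = 2π√(L/g), so T_B/T_A = √((L_B/g_B)/(L_A/g_A)) = √((5.48/8.40)/(6.59/20.5)) = 1.42.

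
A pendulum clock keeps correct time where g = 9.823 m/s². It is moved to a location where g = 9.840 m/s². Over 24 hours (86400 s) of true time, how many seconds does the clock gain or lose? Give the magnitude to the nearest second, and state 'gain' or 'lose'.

gain 75 s

The clock's period scales as T ∝ 1/√g, so T'/T = √(9.823/9.840) = 0.999136.
In 86400 s of true time the clock registers 86400/0.999136 = 86474.7 s, so it gains 75 s.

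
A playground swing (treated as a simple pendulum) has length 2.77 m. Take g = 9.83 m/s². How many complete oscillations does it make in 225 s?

67

T = 2π√(L/g) = 2π√(2.77/9.83) = 3.335 s.
Number of complete oscillations = ⌊225/3.335⌋ = ⌊67.46⌋ = 67.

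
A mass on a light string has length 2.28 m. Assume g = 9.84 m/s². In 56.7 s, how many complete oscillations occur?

T = 2π√(L/g) = 2π√(2.28/9.84) = 3.024 s.
Number of complete oscillations = ⌊56.7/3.024⌋ = ⌊18.75⌋ = 18.

18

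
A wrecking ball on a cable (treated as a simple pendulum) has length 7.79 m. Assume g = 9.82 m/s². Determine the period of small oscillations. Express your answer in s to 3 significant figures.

5.60 s

T = 2π√(L/g) = 2π√(7.79/9.82) = 2π × 0.8907 = 5.60 s.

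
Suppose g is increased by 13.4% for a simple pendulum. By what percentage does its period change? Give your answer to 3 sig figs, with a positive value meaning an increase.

-6.09%

T ∝ 1/√g, so T'/T = 1/√(1.134) = 0.9391.
Percentage change in T = (0.9391 − 1) × 100% = -6.09%.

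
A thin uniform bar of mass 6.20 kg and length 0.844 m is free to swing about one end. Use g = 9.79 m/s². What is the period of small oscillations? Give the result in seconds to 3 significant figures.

1.51 s

For a physical pendulum T = 2π√(I/(mgd)), with d = 0.4220 m from pivot to centre of mass.
I_cm = mL²/12 = 6.20 × 0.844²/12 = 0.3680 kg·m²; I = I_cm + md² = 0.3680 + 6.20 × 0.4220² = 1.472 kg·m².
T = 2π√(1.472/(6.20 × 9.79 × 0.4220)) = 1.51 s.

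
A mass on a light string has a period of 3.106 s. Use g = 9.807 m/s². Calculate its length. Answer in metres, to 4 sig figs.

From T = 2π√(L/g), L = gT²/(4π²) = 9.807 × 3.1060²/(4π²) = 2.397 m.

2.397 m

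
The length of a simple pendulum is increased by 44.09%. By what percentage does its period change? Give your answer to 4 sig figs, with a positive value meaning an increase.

T ∝ √L, so T'/T = √(1.4409) = 1.2004.
Percentage change in T = (1.2004 − 1) × 100% = 20.04%.

20.04%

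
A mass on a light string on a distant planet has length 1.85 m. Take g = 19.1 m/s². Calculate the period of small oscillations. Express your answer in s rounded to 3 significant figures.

1.96 s

T = 2π√(L/g) = 2π√(1.85/19.1) = 2π × 0.3112 = 1.96 s.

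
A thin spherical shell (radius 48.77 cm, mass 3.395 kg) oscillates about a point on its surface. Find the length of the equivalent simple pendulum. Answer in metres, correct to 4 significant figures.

0.8128 m

The equivalent simple-pendulum length is L_eq = I/(md), where I is about the pivot and d = 0.48770 m.
I_cm = (2/3)mR² = 0.53834 kg·m², so I = I_cm + md² = 0.53834 + 0.80751 = 1.3458 kg·m².
L_eq = 1.3458/(3.395 × 0.48770) = 0.8128 m.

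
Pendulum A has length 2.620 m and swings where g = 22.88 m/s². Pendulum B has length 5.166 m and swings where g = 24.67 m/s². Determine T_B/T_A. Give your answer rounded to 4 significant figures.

1.352

T = 2π√(L/g), so T_B/T_A = √((L_B/g_B)/(L_A/g_A)) = √((5.166/24.67)/(2.620/22.88)) = 1.352.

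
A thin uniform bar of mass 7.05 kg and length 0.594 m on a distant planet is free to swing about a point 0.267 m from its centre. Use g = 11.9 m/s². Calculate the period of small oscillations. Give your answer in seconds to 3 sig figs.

1.12 s

For a physical pendulum T = 2π√(I/(mgd)), with d = 0.2670 m from pivot to centre of mass.
I_cm = mL²/12 = 7.05 × 0.594²/12 = 0.2073 kg·m²; I = I_cm + md² = 0.2073 + 7.05 × 0.2670² = 0.7099 kg·m².
T = 2π√(0.7099/(7.05 × 11.9 × 0.2670)) = 1.12 s.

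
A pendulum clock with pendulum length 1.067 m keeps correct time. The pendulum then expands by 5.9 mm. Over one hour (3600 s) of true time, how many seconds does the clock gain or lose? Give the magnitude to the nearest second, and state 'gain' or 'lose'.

lose 10 s

T ∝ √L, so T'/T = √(1.07290/1.067) = 1.00276.
In 3600 s of true time the clock registers 3600/1.00276 = 3590.1 s, so it loses 10 s.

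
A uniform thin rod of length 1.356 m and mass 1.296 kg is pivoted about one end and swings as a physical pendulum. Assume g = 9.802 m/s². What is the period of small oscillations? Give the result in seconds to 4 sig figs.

For a physical pendulum T = 2π√(I/(mgd)), with d = 0.67800 m from pivot to centre of mass.
I_cm = mL²/12 = 1.296 × 1.356²/12 = 0.19858 kg·m²; I = I_cm + md² = 0.19858 + 1.296 × 0.67800² = 0.79433 kg·m².
T = 2π√(0.79433/(1.296 × 9.802 × 0.67800)) = 1.908 s.

1.908 s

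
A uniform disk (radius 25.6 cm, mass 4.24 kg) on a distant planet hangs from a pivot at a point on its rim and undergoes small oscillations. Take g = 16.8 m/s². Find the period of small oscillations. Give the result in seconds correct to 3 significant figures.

I_cm = ½mr² = 0.1389 kg·m². The pivot is at distance d = 0.256 m from the centre of mass.
By the parallel-axis theorem, I = I_cm + md² = 0.1389 + 0.2779 = 0.4168 kg·m².
T = 2π√(I/(mgd)) = 2π√(0.4168/(4.24 × 16.8 × 0.256)) = 0.950 s.

0.950 s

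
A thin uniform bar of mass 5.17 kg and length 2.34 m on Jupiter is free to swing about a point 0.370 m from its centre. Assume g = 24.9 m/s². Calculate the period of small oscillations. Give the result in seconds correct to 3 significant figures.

1.59 s

For a physical pendulum T = 2π√(I/(mgd)), with d = 0.3700 m from pivot to centre of mass.
I_cm = mL²/12 = 5.17 × 2.34²/12 = 2.359 kg·m²; I = I_cm + md² = 2.359 + 5.17 × 0.3700² = 3.067 kg·m².
T = 2π√(3.067/(5.17 × 24.9 × 0.3700)) = 1.59 s.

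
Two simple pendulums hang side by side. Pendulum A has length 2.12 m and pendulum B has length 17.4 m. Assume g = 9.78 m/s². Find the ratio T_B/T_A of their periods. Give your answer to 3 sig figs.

T ∝ √L, so T_B/T_A = √(L_B/L_A) = √(17.4/2.12) = 2.86.

2.86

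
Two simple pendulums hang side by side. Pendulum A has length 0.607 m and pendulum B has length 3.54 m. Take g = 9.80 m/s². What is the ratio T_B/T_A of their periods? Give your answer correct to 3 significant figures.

T ∝ √L, so T_B/T_A = √(L_B/L_A) = √(3.54/0.607) = 2.41.

2.41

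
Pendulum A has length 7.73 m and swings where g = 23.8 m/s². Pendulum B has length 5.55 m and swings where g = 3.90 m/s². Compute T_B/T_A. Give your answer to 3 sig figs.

2.09

T = 2π√(L/g), so T_B/T_A = √((L_B/g_B)/(L_A/g_A)) = √((5.55/3.90)/(7.73/23.8)) = 2.09.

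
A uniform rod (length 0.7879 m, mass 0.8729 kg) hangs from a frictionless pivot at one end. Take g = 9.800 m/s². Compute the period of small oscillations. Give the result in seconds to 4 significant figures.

For a physical pendulum T = 2π√(I/(mgd)), with d = 0.39395 m from pivot to centre of mass.
I_cm = mL²/12 = 0.8729 × 0.7879²/12 = 0.045157 kg·m²; I = I_cm + md² = 0.045157 + 0.8729 × 0.39395² = 0.18063 kg·m².
T = 2π√(0.18063/(0.8729 × 9.800 × 0.39395)) = 1.455 s.

1.455 s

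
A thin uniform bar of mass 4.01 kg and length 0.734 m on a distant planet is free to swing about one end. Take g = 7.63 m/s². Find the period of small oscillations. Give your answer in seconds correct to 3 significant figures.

1.59 s

For a physical pendulum T = 2π√(I/(mgd)), with d = 0.3670 m from pivot to centre of mass.
I_cm = mL²/12 = 4.01 × 0.734²/12 = 0.1800 kg·m²; I = I_cm + md² = 0.1800 + 4.01 × 0.3670² = 0.7201 kg·m².
T = 2π√(0.7201/(4.01 × 7.63 × 0.3670)) = 1.59 s.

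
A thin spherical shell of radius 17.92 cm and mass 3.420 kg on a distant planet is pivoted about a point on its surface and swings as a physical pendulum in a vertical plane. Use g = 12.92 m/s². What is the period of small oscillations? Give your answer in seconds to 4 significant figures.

0.9553 s

I_cm = (2/3)mr² = 0.073217 kg·m². The pivot is at distance d = 0.1792 m from the centre of mass.
By the parallel-axis theorem, I = I_cm + md² = 0.073217 + 0.10983 = 0.18304 kg·m².
T = 2π√(I/(mgd)) = 2π√(0.18304/(3.420 × 12.92 × 0.1792)) = 0.9553 s.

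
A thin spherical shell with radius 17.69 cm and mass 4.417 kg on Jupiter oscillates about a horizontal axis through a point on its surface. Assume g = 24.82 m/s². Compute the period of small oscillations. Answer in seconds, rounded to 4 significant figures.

0.6848 s

I_cm = (2/3)mr² = 0.092149 kg·m². The pivot is at distance d = 0.1769 m from the centre of mass.
By the parallel-axis theorem, I = I_cm + md² = 0.092149 + 0.13822 = 0.23037 kg·m².
T = 2π√(I/(mgd)) = 2π√(0.23037/(4.417 × 24.82 × 0.1769)) = 0.6848 s.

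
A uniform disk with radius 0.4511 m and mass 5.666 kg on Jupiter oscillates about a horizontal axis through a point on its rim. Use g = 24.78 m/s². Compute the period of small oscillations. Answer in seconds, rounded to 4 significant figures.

1.038 s

I_cm = ½mr² = 0.57649 kg·m². The pivot is at distance d = 0.4511 m from the centre of mass.
By the parallel-axis theorem, I = I_cm + md² = 0.57649 + 1.1530 = 1.7295 kg·m².
T = 2π√(I/(mgd)) = 2π√(1.7295/(5.666 × 24.78 × 0.4511)) = 1.038 s.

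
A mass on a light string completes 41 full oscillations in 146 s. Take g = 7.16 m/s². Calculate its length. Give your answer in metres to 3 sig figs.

2.30 m

T = 146/41 = 3.561 s.
From T = 2π√(L/g), L = gT²/(4π²) = 7.16 × 3.561²/(4π²) = 2.30 m.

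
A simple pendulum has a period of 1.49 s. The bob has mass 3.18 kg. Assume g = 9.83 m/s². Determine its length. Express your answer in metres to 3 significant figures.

0.553 m

From T = 2π√(L/g), L = gT²/(4π²) = 9.83 × 1.490²/(4π²) = 0.553 m.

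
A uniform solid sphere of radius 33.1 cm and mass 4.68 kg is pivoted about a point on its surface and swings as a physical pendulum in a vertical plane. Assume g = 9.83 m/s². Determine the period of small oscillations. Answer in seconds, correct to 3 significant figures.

I_cm = (2/5)mr² = 0.2051 kg·m². The pivot is at distance d = 0.331 m from the centre of mass.
By the parallel-axis theorem, I = I_cm + md² = 0.2051 + 0.5127 = 0.7178 kg·m².
T = 2π√(I/(mgd)) = 2π√(0.7178/(4.68 × 9.83 × 0.331)) = 1.36 s.

1.36 s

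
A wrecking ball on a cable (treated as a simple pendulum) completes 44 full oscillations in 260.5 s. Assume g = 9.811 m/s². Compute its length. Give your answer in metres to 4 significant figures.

T = 260.5/44 = 5.9205 s.
From T = 2π√(L/g), L = gT²/(4π²) = 9.811 × 5.9205²/(4π²) = 8.711 m.

8.711 m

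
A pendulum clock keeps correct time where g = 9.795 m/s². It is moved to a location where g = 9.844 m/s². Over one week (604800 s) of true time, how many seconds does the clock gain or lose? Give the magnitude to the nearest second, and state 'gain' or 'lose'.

The clock's period scales as T ∝ 1/√g, so T'/T = √(9.795/9.844) = 0.997508.
In 604800 s of true time the clock registers 604800/0.997508 = 606310.9 s, so it gains 1511 s.

gain 1511 s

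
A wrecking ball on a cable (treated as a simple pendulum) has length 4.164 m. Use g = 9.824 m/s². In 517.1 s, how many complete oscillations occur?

T = 2π√(L/g) = 2π√(4.164/9.824) = 4.0906 s.
Number of complete oscillations = ⌊517.1/4.0906⌋ = ⌊126.41⌋ = 126.

126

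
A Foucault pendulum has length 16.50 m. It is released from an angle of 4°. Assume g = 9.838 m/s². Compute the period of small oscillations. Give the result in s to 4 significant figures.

8.137 s

T = 2π√(L/g) = 2π√(16.50/9.838) = 2π × 1.2951 = 8.137 s.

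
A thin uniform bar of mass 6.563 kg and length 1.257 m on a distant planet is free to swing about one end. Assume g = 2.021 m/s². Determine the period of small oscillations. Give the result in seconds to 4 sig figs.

For a physical pendulum T = 2π√(I/(mgd)), with d = 0.62850 m from pivot to centre of mass.
I_cm = mL²/12 = 6.563 × 1.257²/12 = 0.86416 kg·m²; I = I_cm + md² = 0.86416 + 6.563 × 0.62850² = 3.4566 kg·m².
T = 2π√(3.4566/(6.563 × 2.021 × 0.62850)) = 4.046 s.

4.046 s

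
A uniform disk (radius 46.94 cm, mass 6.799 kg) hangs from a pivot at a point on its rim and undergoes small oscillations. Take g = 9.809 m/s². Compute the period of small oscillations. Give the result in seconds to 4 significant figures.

1.683 s

I_cm = ½mr² = 0.74903 kg·m². The pivot is at distance d = 0.4694 m from the centre of mass.
By the parallel-axis theorem, I = I_cm + md² = 0.74903 + 1.4981 = 2.2471 kg·m².
T = 2π√(I/(mgd)) = 2π√(2.2471/(6.799 × 9.809 × 0.4694)) = 1.683 s.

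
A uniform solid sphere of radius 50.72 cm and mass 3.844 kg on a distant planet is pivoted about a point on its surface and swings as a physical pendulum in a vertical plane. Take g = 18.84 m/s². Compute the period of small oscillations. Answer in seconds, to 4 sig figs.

I_cm = (2/5)mr² = 0.39555 kg·m². The pivot is at distance d = 0.5072 m from the centre of mass.
By the parallel-axis theorem, I = I_cm + md² = 0.39555 + 0.98888 = 1.3844 kg·m².
T = 2π√(I/(mgd)) = 2π√(1.3844/(3.844 × 18.84 × 0.5072)) = 1.220 s.

1.220 s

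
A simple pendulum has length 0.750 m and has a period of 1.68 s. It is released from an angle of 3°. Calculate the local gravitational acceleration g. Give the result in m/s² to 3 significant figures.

10.5 m/s²

From T = 2π√(L/g), g = 4π²L/T² = 4π² × 0.750/1.680² = 10.5 m/s².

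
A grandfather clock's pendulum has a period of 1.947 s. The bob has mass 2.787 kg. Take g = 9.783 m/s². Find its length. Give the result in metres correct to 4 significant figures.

0.9394 m

From T = 2π√(L/g), L = gT²/(4π²) = 9.783 × 1.9470²/(4π²) = 0.9394 m.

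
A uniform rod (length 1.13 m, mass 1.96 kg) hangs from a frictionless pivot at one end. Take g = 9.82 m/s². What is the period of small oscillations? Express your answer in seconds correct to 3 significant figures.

1.74 s

For a physical pendulum T = 2π√(I/(mgd)), with d = 0.5650 m from pivot to centre of mass.
I_cm = mL²/12 = 1.96 × 1.13²/12 = 0.2086 kg·m²; I = I_cm + md² = 0.2086 + 1.96 × 0.5650² = 0.8342 kg·m².
T = 2π√(0.8342/(1.96 × 9.82 × 0.5650)) = 1.74 s.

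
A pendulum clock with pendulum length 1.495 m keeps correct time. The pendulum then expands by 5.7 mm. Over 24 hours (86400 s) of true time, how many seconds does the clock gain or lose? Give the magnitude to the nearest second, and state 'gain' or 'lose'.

T ∝ √L, so T'/T = √(1.50070/1.495) = 1.00190.
In 86400 s of true time the clock registers 86400/1.00190 = 86235.8 s, so it loses 164 s.

lose 164 s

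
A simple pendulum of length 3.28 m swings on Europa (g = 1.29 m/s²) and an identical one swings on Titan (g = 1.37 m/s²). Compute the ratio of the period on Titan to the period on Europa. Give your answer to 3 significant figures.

T ∝ 1/√g, so T₂/T₁ = √(g₁/g₂) = √(1.29/1.37) = 0.970.

0.970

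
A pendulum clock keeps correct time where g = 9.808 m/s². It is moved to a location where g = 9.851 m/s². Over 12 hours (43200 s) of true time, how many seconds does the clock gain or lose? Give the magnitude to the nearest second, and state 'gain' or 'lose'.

gain 95 s

The clock's period scales as T ∝ 1/√g, so T'/T = √(9.808/9.851) = 0.997815.
In 43200 s of true time the clock registers 43200/0.997815 = 43294.6 s, so it gains 95 s.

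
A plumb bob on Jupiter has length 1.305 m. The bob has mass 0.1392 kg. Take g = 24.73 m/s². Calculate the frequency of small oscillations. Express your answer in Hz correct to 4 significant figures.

0.6928 Hz

T = 2π√(L/g) = 2π√(1.305/24.73) = 1.4434 s, so f = 1/T = 0.6928 Hz.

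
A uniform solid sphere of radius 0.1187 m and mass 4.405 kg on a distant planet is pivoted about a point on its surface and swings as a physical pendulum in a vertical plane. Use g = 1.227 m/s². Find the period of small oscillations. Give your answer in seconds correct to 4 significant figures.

I_cm = (2/5)mr² = 0.024826 kg·m². The pivot is at distance d = 0.1187 m from the centre of mass.
By the parallel-axis theorem, I = I_cm + md² = 0.024826 + 0.062065 = 0.086891 kg·m².
T = 2π√(I/(mgd)) = 2π√(0.086891/(4.405 × 1.227 × 0.1187)) = 2.312 s.

2.312 s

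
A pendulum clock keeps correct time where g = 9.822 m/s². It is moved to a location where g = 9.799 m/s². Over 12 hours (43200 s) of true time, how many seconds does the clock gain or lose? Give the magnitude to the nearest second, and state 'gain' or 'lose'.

The clock's period scales as T ∝ 1/√g, so T'/T = √(9.822/9.799) = 1.00117.
In 43200 s of true time the clock registers 43200/1.00117 = 43149.4 s, so it loses 51 s.

lose 51 s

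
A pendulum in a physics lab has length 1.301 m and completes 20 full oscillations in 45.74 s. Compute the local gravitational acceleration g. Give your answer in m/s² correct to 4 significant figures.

9.820 m/s²

T = 45.74/20 = 2.2870 s.
From T = 2π√(L/g), g = 4π²L/T² = 4π² × 1.301/2.2870² = 9.820 m/s².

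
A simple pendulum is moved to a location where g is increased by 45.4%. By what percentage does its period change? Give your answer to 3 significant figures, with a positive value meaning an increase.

-17.1%

T ∝ 1/√g, so T'/T = 1/√(1.454) = 0.8293.
Percentage change in T = (0.8293 − 1) × 100% = -17.1%.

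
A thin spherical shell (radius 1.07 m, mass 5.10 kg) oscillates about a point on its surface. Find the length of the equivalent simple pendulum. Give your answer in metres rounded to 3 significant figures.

The equivalent simple-pendulum length is L_eq = I/(md), where I is about the pivot and d = 1.070 m.
I_cm = (2/3)mR² = 3.893 kg·m², so I = I_cm + md² = 3.893 + 5.839 = 9.732 kg·m².
L_eq = 9.732/(5.10 × 1.070) = 1.78 m.

1.78 m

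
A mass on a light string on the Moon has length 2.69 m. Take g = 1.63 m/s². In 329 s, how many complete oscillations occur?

40

T = 2π√(L/g) = 2π√(2.69/1.63) = 8.072 s.
Number of complete oscillations = ⌊329/8.072⌋ = ⌊40.76⌋ = 40.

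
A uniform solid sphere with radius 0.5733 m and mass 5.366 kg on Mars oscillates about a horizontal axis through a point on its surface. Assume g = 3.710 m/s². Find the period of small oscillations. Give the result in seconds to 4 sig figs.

I_cm = (2/5)mr² = 0.70546 kg·m². The pivot is at distance d = 0.5733 m from the centre of mass.
By the parallel-axis theorem, I = I_cm + md² = 0.70546 + 1.7637 = 2.4691 kg·m².
T = 2π√(I/(mgd)) = 2π√(2.4691/(5.366 × 3.710 × 0.5733)) = 2.922 s.

2.922 s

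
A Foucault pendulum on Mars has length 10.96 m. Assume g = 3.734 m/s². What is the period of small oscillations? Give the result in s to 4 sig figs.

10.76 s

T = 2π√(L/g) = 2π√(10.96/3.734) = 2π × 1.7132 = 10.76 s.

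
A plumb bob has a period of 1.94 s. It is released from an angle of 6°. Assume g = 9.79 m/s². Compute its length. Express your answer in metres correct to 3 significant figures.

0.933 m

From T = 2π√(L/g), L = gT²/(4π²) = 9.79 × 1.940²/(4π²) = 0.933 m.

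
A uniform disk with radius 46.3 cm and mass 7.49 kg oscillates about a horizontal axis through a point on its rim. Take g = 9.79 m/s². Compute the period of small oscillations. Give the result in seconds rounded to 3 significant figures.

I_cm = ½mr² = 0.8028 kg·m². The pivot is at distance d = 0.463 m from the centre of mass.
By the parallel-axis theorem, I = I_cm + md² = 0.8028 + 1.606 = 2.408 kg·m².
T = 2π√(I/(mgd)) = 2π√(2.408/(7.49 × 9.79 × 0.463)) = 1.67 s.

1.67 s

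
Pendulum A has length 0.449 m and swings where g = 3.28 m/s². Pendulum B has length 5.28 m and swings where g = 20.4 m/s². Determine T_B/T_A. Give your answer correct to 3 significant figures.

1.38

T = 2π√(L/g), so T_B/T_A = √((L_B/g_B)/(L_A/g_A)) = √((5.28/20.4)/(0.449/3.28)) = 1.38.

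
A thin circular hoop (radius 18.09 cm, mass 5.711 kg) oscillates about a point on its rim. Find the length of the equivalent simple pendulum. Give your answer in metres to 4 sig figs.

0.3618 m

The equivalent simple-pendulum length is L_eq = I/(md), where I is about the pivot and d = 0.18090 m.
I_cm = mR² = 0.18689 kg·m², so I = I_cm + md² = 0.18689 + 0.18689 = 0.37378 kg·m².
L_eq = 0.37378/(5.711 × 0.18090) = 0.3618 m.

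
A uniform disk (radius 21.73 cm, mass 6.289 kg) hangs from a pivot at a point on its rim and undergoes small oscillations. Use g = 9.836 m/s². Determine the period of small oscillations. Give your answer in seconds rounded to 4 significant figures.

1.144 s

I_cm = ½mr² = 0.14848 kg·m². The pivot is at distance d = 0.2173 m from the centre of mass.
By the parallel-axis theorem, I = I_cm + md² = 0.14848 + 0.29696 = 0.44544 kg·m².
T = 2π√(I/(mgd)) = 2π√(0.44544/(6.289 × 9.836 × 0.2173)) = 1.144 s.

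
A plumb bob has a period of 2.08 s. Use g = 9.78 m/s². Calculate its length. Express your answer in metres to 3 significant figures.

1.07 m

From T = 2π√(L/g), L = gT²/(4π²) = 9.78 × 2.080²/(4π²) = 1.07 m.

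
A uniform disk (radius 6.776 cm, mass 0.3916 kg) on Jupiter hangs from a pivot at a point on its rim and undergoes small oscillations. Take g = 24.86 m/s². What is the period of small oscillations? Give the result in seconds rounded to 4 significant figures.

0.4018 s

I_cm = ½mr² = 0.00089900 kg·m². The pivot is at distance d = 0.06776 m from the centre of mass.
By the parallel-axis theorem, I = I_cm + md² = 0.00089900 + 0.0017980 = 0.0026970 kg·m².
T = 2π√(I/(mgd)) = 2π√(0.0026970/(0.3916 × 24.86 × 0.06776)) = 0.4018 s.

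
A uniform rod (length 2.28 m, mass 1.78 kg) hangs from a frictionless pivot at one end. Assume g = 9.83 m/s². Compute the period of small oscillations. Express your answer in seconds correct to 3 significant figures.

2.47 s

For a physical pendulum T = 2π√(I/(mgd)), with d = 1.140 m from pivot to centre of mass.
I_cm = mL²/12 = 1.78 × 2.28²/12 = 0.7711 kg·m²; I = I_cm + md² = 0.7711 + 1.78 × 1.140² = 3.084 kg·m².
T = 2π√(3.084/(1.78 × 9.83 × 1.140)) = 2.47 s.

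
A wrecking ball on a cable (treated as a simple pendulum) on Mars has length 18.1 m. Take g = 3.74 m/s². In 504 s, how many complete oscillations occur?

36

T = 2π√(L/g) = 2π√(18.1/3.74) = 13.82 s.
Number of complete oscillations = ⌊504/13.82⌋ = ⌊36.46⌋ = 36.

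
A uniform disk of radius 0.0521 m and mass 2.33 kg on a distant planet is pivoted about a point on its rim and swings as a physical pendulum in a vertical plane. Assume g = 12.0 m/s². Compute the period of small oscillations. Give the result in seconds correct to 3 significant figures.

0.507 s

I_cm = ½mr² = 0.003162 kg·m². The pivot is at distance d = 0.0521 m from the centre of mass.
By the parallel-axis theorem, I = I_cm + md² = 0.003162 + 0.006325 = 0.009487 kg·m².
T = 2π√(I/(mgd)) = 2π√(0.009487/(2.33 × 12.0 × 0.0521)) = 0.507 s.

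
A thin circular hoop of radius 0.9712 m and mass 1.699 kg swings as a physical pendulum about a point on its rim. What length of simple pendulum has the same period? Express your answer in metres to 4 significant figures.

1.942 m

The equivalent simple-pendulum length is L_eq = I/(md), where I is about the pivot and d = 0.97120 m.
I_cm = mR² = 1.6025 kg·m², so I = I_cm + md² = 1.6025 + 1.6025 = 3.2051 kg·m².
L_eq = 3.2051/(1.699 × 0.97120) = 1.942 m.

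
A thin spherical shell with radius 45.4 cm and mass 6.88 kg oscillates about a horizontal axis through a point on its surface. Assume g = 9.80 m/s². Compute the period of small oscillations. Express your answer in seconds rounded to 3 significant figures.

1.75 s

I_cm = (2/3)mr² = 0.9454 kg·m². The pivot is at distance d = 0.454 m from the centre of mass.
By the parallel-axis theorem, I = I_cm + md² = 0.9454 + 1.418 = 2.363 kg·m².
T = 2π√(I/(mgd)) = 2π√(2.363/(6.88 × 9.80 × 0.454)) = 1.75 s.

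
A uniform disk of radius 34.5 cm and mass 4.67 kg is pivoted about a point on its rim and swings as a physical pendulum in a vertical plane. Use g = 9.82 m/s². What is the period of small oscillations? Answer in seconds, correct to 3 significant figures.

I_cm = ½mr² = 0.2779 kg·m². The pivot is at distance d = 0.345 m from the centre of mass.
By the parallel-axis theorem, I = I_cm + md² = 0.2779 + 0.5558 = 0.8338 kg·m².
T = 2π√(I/(mgd)) = 2π√(0.8338/(4.67 × 9.82 × 0.345)) = 1.44 s.

1.44 s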